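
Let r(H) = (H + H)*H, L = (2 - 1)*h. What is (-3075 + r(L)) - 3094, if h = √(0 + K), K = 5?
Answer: -6159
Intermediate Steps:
h = √5 (h = √(0 + 5) = √5 ≈ 2.2361)
L = √5 (L = (2 - 1)*√5 = 1*√5 = √5 ≈ 2.2361)
r(H) = 2*H² (r(H) = (2*H)*H = 2*H²)
(-3075 + r(L)) - 3094 = (-3075 + 2*(√5)²) - 3094 = (-3075 + 2*5) - 3094 = (-3075 + 10) - 3094 = -3065 - 3094 = -6159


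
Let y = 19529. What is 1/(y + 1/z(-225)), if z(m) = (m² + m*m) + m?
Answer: 101025/1972917226 ≈ 5.1206e-5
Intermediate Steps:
z(m) = m + 2*m² (z(m) = (m² + m²) + m = 2*m² + m = m + 2*m²)
1/(y + 1/z(-225)) = 1/(19529 + 1/(-225*(1 + 2*(-225)))) = 1/(19529 + 1/(-225*(1 - 450))) = 1/(19529 + 1/(-225*(-449))) = 1/(19529 + 1/101025) = 1/(1972917226/101025) = 101025/1972917226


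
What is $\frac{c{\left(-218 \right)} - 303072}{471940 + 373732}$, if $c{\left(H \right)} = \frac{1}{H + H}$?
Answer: $- \frac{132139393}{368712992} \approx -0.35838$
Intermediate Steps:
$c{\left(H \right)} = \frac{1}{2 H}$
$\frac{c{\left(-218 \right)} - 303072}{471940 + 373732} = \frac{\frac{1}{2 \left(-218\right)} - 303072}{471940 + 373732} = \frac{\frac{1}{2} \left(- \frac{1}{218}\right) - 303072}{845672} = \left(- \frac{1}{436} - 303072\right) \frac{1}{845672} = \left(- \frac{132139393}{436}\right) \frac{1}{845672} = - \frac{132139393}{368712992}$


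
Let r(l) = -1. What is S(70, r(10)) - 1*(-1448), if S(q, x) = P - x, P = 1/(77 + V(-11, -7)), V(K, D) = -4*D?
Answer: 152146/105 ≈ 1449.0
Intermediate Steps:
P = 1/105 (P = 1/(77 - 4*(-7)) = 1/(77 + 28) = 1/105 ≈ 0.0095238)
S(q, x) = 1/105 - x
S(70, r(10)) - 1*(-1448) = (1/105 - 1*(-1)) - 1*(-1448) = (1/105 + 1) + 1448 = 106/105 + 1448 = 152146/105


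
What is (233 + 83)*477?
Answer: 150732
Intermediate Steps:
(233 + 83)*477 = 316*477 = 150732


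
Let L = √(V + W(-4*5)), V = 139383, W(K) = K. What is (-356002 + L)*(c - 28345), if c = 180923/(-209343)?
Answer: 2112518807864516/209343 - 5934008258*√139363/209343 ≈ 1.0081e+10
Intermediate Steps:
c = -180923/209343 (c = 180923*(-1/209343) = -180923/209343 ≈ -0.86424)
L = √139363 (L = √(139383 - 4*5) = √(139383 - 20) = √139363 ≈ 373.31)
(-356002 + L)*(c - 28345) = (-356002 + √139363)*(-180923/209343 - 28345) = (-356002 + √139363)*(-5934008258/209343) = 2112518807864516/209343 - 5934008258*√139363/209343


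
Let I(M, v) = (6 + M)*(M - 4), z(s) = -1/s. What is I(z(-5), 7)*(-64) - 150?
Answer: 33946/25 ≈ 1357.8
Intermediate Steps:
I(M, v) = (-4 + M)*(6 + M) (I(M, v) = (6 + M)*(-4 + M) = (-4 + M)*(6 + M))
I(z(-5), 7)*(-64) - 150 = (-24 + (-1/(-5))**2 + 2*(-1/(-5)))*(-64) - 150 = (-24 + (-1*(-1/5))**2 + 2*(-1*(-1/5)))*(-64) - 150 = (-24 + (1/5)**2 + 2*(1/5))*(-64) - 150 = (-24 + 1/25 + 2/5)*(-64) - 150 = -589/25*(-64) - 150 = 37696/25 - 150 = 33946/25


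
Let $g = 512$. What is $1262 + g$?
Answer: $1774$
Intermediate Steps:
$1262 + g = 1262 + 512 = 1774$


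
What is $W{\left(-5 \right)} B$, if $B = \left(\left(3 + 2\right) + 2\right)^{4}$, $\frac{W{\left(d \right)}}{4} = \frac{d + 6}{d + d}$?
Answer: $- \frac{4802}{5} \approx -960.4$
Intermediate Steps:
$W{\left(d \right)} = \frac{2 \left(6 + d\right)}{d}$ ($W{\left(d \right)} = 4 \frac{d + 6}{d + d} = 4 \frac{6 + d}{2 d} = \frac{2 \left(6 + d\right)}{d}$)
$B = 2401$ ($B = \left(5 + 2\right)^{4} = 7^{4} = 2401$)
$W{\left(-5 \right)} B = \left(2 + \frac{12}{-5}\right) 2401 = \left(2 + 12 \left(- \frac{1}{5}\right)\right) 2401 = \left(2 - \frac{12}{5}\right) 2401 = \left(- \frac{2}{5}\right) 2401 = - \frac{4802}{5}$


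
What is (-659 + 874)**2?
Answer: 46225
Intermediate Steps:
(-659 + 874)**2 = 215**2 = 46225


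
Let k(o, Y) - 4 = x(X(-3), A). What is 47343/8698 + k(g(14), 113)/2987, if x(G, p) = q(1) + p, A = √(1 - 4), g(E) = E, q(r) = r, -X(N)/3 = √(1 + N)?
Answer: 141457031/25980926 + I*√3/2987 ≈ 5.4446 + 0.00057986*I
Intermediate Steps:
X(N) = -3*√(1 + N)
A = I*√3 (A = √(-3) = I*√3 ≈ 1.732*I)
x(G, p) = 1 + p
k(o, Y) = 5 + I*√3 (k(o, Y) = 4 + (1 + I*√3) = 5 + I*√3)
47343/8698 + k(g(14), 113)/2987 = 47343/8698 + (5 + I*√3)/2987 = 47343*(1/8698) + (5 + I*√3)*(1/2987) = 47343/8698 + (5/2987 + I*√3/2987) = 141457031/25980926 + I*√3/2987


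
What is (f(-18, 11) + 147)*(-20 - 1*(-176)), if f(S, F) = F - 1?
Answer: 24492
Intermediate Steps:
f(S, F) = -1 + F
(f(-18, 11) + 147)*(-20 - 1*(-176)) = ((-1 + 11) + 147)*(-20 - 1*(-176)) = (10 + 147)*(-20 + 176) = 157*156 = 24492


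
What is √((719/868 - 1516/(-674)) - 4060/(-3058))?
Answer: √220305937818121463/223628482 ≈ 2.0989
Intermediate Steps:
√((719/868 - 1516/(-674)) - 4060/(-3058)) = √((719*(1/868) - 1516*(-1/674)) - 4060*(-1/3058)) = √((719/868 + 758/337) + 2030/1529) = √(900247/292516 + 2030/1529) = √(1970285143/447256964) = √220305937818121463/223628482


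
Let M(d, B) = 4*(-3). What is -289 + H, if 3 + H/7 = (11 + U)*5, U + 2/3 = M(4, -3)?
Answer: -1105/3 ≈ -368.33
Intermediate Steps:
M(d, B) = -12
U = -38/3 (U = -2/3 - 12 = -38/3 ≈ -12.667)
H = -238/3 (H = -21 + 7*((11 - 38/3)*5) = -21 + 7*(-5/3*5) = -21 + 7*(-25/3) = -21 - 175/3 = -238/3 ≈ -79.333)
-289 + H = -289 - 238/3 = -1105/3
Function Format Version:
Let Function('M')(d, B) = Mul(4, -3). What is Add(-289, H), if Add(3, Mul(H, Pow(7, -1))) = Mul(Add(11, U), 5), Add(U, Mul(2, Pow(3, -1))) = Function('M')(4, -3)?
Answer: Rational(-1105, 3) ≈ -368.33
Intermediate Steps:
Function('M')(d, B) = -12
U = Rational(-38, 3) (U = Add(Rational(-2, 3), -12) = Rational(-38, 3) ≈ -12.667)
H = Rational(-238, 3) (H = Add(-21, Mul(7, Mul(Add(11, Rational(-38, 3)), 5))) = Add(-21, Mul(7, Mul(Rational(-5, 3), 5))) = Add(-21, Mul(7, Rational(-25, 3))) = Add(-21, Rational(-175, 3)) = Rational(-238, 3) ≈ -79.333)
Add(-289, H) = Add(-289, Rational(-238, 3)) = Rational(-1105, 3)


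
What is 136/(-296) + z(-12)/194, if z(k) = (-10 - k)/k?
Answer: -19825/43068 ≈ -0.46032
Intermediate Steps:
z(k) = (-10 - k)/k
136/(-296) + z(-12)/194 = 136/(-296) + ((-10 - 1*(-12))/(-12))/194 = 136*(-1/296) - (-10 + 12)/12*(1/194) = -17/37 - 1/12*2*(1/194) = -17/37 - 1/6*1/194 = -17/37 - 1/1164 = -19825/43068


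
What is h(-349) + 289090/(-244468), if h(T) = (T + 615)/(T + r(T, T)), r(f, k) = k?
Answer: -66703327/42659666 ≈ -1.5636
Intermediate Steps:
h(T) = (615 + T)/(2*T) (h(T) = (T + 615)/(T + T) = (615 + T)/((2*T)) = (615 + T)*(1/(2*T)) = (615 + T)/(2*T))
h(-349) + 289090/(-244468) = (½)*(615 - 349)/(-349) + 289090/(-244468) = (½)*(-1/349)*266 + 289090*(-1/244468) = -133/349 - 144545/122234 = -66703327/42659666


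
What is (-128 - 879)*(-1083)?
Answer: 1090581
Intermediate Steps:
(-128 - 879)*(-1083) = -1007*(-1083) = 1090581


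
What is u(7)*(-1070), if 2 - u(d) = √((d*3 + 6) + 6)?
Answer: -2140 + 1070*√33 ≈ 4006.7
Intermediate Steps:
u(d) = 2 - √(12 + 3*d) (u(d) = 2 - √((d*3 + 6) + 6) = 2 - √((3*d + 6) + 6) = 2 - √((6 + 3*d) + 6) = 2 - √(12 + 3*d))
u(7)*(-1070) = (2 - √(12 + 3*7))*(-1070) = (2 - √(12 + 21))*(-1070) = (2 - √33)*(-1070) = -2140 + 1070*√33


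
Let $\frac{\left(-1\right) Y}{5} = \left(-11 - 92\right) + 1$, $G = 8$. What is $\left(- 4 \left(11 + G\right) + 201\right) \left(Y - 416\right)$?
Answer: $11750$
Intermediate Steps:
$Y = 510$ ($Y = - 5 \left(\left(-11 - 92\right) + 1\right) = - 5 \left(-103 + 1\right) = \left(-5\right) \left(-102\right) = 510$)
$\left(- 4 \left(11 + G\right) + 201\right) \left(Y - 416\right) = \left(- 4 \left(11 + 8\right) + 201\right) \left(510 - 416\right) = \left(\left(-4\right) 19 + 201\right) 94 = \left(-76 + 201\right) 94 = 125 \cdot 94 = 11750$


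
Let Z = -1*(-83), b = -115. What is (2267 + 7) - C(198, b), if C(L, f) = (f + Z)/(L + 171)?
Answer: 839138/369 ≈ 2274.1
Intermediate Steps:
Z = 83
C(L, f) = (83 + f)/(171 + L) (C(L, f) = (f + 83)/(L + 171) = (83 + f)/(171 + L))
(2267 + 7) - C(198, b) = (2267 + 7) - (83 - 115)/(171 + 198) = 2274 - (-32)/369 = 2274 - 1*(-32/369) = 2274 + 32/369 = 839138/369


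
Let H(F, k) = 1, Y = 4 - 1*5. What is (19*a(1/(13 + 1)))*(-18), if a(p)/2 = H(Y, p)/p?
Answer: -9576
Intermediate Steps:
Y = -1 (Y = 4 - 5 = -1)
a(p) = 2/p (a(p) = 2*(1/p) = 2/p)
(19*a(1/(13 + 1)))*(-18) = (19*(2/(1/(13 + 1))))*(-18) = (19*(2/(1/14)))*(-18) = (19*(2*14))*(-18) = (19*28)*(-18) = 532*(-18) = -9576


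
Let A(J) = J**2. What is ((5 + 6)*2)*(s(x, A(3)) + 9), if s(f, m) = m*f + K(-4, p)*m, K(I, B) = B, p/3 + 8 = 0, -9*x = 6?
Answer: -4686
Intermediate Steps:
x = -2/3 (x = -1/9*6 = -2/3 ≈ -0.66667)
p = -24 (p = -24 + 3*0 = -24 + 0 = -24)
s(f, m) = -24*m + f*m (s(f, m) = m*f - 24*m = f*m - 24*m = -24*m + f*m)
((5 + 6)*2)*(s(x, A(3)) + 9) = ((5 + 6)*2)*(3**2*(-24 - 2/3) + 9) = (11*2)*(9*(-74/3) + 9) = 22*(-222 + 9) = 22*(-213) = -4686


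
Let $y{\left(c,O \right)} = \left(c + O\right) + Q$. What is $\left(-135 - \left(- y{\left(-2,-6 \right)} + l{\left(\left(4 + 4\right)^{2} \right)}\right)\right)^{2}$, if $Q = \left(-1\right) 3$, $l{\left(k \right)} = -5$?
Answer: $19881$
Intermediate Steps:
$Q = -3$
$y{\left(c,O \right)} = -3 + O + c$ ($y{\left(c,O \right)} = \left(c + O\right) - 3 = \left(O + c\right) - 3 = -3 + O + c$)
$\left(-135 - \left(- y{\left(-2,-6 \right)} + l{\left(\left(4 + 4\right)^{2} \right)}\right)\right)^{2} = \left(-135 - 6\right)^{2} = \left(-141\right)^{2} = 19881$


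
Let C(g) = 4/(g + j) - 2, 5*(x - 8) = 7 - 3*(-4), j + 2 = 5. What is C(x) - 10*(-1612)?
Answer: 596376/37 ≈ 16118.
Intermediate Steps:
j = 3 (j = -2 + 5 = 3)
x = 59/5 (x = 8 + (7 - 3*(-4))/5 = 8 + (7 + 12)/5 = 8 + (⅕)*19 = 8 + 19/5 = 59/5 ≈ 11.800)
C(g) = -2 + 4/(3 + g) (C(g) = 4/(g + 3) - 2 = 4/(3 + g) - 2 = -2 + 4/(3 + g))
C(x) - 10*(-1612) = 2*(-1 - 1*59/5)/(3 + 59/5) - 10*(-1612) = 2*(-1 - 59/5)/(74/5) - 1*(-16120) = 2*(5/74)*(-64/5) + 16120 = -64/37 + 16120 = 596376/37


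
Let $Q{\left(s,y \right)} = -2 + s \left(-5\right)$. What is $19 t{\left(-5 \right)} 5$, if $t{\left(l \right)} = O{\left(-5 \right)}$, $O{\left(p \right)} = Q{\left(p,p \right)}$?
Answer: $2185$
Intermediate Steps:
$Q{\left(s,y \right)} = -2 - 5 s$
$O{\left(p \right)} = -2 - 5 p$
$t{\left(l \right)} = 23$ ($t{\left(l \right)} = -2 - -25 = -2 + 25 = 23$)
$19 t{\left(-5 \right)} 5 = 19 \cdot 23 \cdot 5 = 437 \cdot 5 = 2185$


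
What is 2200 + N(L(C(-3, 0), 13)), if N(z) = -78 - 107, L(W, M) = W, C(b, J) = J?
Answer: 2015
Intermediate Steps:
N(z) = -185
2200 + N(L(C(-3, 0), 13)) = 2200 - 185 = 2015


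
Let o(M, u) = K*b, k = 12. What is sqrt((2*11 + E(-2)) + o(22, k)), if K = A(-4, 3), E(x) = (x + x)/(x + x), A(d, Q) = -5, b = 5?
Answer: I*sqrt(2) ≈ 1.4142*I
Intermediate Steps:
E(x) = 1 (E(x) = (2*x)/((2*x)) = (2*x)*(1/(2*x)) = 1)
K = -5
o(M, u) = -25 (o(M, u) = -5*5 = -25)
sqrt((2*11 + E(-2)) + o(22, k)) = sqrt((2*11 + 1) - 25) = sqrt((22 + 1) - 25) = sqrt(23 - 25) = sqrt(-2) = I*sqrt(2)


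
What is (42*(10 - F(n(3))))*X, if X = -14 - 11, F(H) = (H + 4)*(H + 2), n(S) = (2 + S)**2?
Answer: 811650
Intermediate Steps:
F(H) = (2 + H)*(4 + H) (F(H) = (4 + H)*(2 + H) = (2 + H)*(4 + H))
X = -25
(42*(10 - F(n(3))))*X = (42*(10 - (8 + ((2 + 3)**2)**2 + 6*(2 + 3)**2)))*(-25) = (42*(10 - (8 + (5**2)**2 + 6*5**2)))*(-25) = (42*(10 - (8 + 25**2 + 6*25)))*(-25) = (42*(10 - (8 + 625 + 150)))*(-25) = (42*(10 - 1*783))*(-25) = (42*(10 - 783))*(-25) = (42*(-773))*(-25) = -32466*(-25) = 811650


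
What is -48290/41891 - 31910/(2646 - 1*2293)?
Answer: -1353788180/14787523 ≈ -91.549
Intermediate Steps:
-48290/41891 - 31910/(2646 - 1*2293) = -48290*1/41891 - 31910/(2646 - 2293) = -48290/41891 - 31910/353 = -1353788180/14787523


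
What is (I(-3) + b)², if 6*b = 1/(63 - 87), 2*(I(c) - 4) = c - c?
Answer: 330625/20736 ≈ 15.944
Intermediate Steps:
I(c) = 4 (I(c) = 4 + (c - c)/2 = 4 + (½)*0 = 4 + 0 = 4)
b = -1/144 (b = 1/(6*(63 - 87)) = (⅙)/(-24) = (⅙)*(-1/24) = -1/144 ≈ -0.0069444)
(I(-3) + b)² = (4 - 1/144)² = (575/144)² = 330625/20736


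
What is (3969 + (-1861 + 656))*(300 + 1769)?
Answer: 5718716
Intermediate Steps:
(3969 + (-1861 + 656))*(300 + 1769) = (3969 - 1205)*2069 = 2764*2069 = 5718716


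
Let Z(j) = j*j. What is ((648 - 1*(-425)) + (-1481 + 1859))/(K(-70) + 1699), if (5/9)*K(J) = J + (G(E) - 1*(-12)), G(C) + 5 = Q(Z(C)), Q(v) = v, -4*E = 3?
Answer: 116080/126929 ≈ 0.91453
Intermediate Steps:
Z(j) = j**2
E = -3/4 (E = -1/4*3 = -3/4 ≈ -0.75000)
G(C) = -5 + C**2
K(J) = 1089/80 + 9*J/5 (K(J) = 9*(J + ((-5 + (-3/4)**2) - 1*(-12)))/5 = 9*(J + ((-5 + 9/16) + 12))/5 = 9*(J + (-71/16 + 12))/5 = 9*(J + 121/16)/5 = 9*(121/16 + J)/5 = 1089/80 + 9*J/5)
((648 - 1*(-425)) + (-1481 + 1859))/(K(-70) + 1699) = ((648 - 1*(-425)) + (-1481 + 1859))/((1089/80 + (9/5)*(-70)) + 1699) = ((648 + 425) + 378)/((1089/80 - 126) + 1699) = (1073 + 378)/(-8991/80 + 1699) = 1451/(126929/80) = 1451*(80/126929) = 116080/126929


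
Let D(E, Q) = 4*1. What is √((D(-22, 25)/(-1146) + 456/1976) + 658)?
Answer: √36523452615/7449 ≈ 25.656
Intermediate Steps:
D(E, Q) = 4
√((D(-22, 25)/(-1146) + 456/1976) + 658) = √((4/(-1146) + 456/1976) + 658) = √((4*(-1/1146) + 456*(1/1976)) + 658) = √((-2/573 + 3/13) + 658) = √(1693/7449 + 658) = √(4903135/7449) = √36523452615/7449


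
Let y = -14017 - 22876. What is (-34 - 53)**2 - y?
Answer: 44462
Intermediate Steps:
y = -36893
(-34 - 53)**2 - y = (-34 - 53)**2 - 1*(-36893) = (-87)**2 + 36893 = 7569 + 36893 = 44462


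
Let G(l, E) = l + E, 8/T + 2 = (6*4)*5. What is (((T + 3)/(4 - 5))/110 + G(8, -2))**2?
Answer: 1502260081/42120100 ≈ 35.666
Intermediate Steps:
T = 4/59 (T = 8/(-2 + (6*4)*5) = 8/(-2 + 24*5) = 8/(-2 + 120) = 8/118 = 8*(1/118) = 4/59 ≈ 0.067797)
G(l, E) = E + l
(((T + 3)/(4 - 5))/110 + G(8, -2))**2 = (((4/59 + 3)/(4 - 5))/110 + (-2 + 8))**2 = (((181/59)/(-1))*(1/110) + 6)**2 = (-1*181/59*(1/110) + 6)**2 = (-181/59*1/110 + 6)**2 = (-181/6490 + 6)**2 = (38759/6490)**2 = 1502260081/42120100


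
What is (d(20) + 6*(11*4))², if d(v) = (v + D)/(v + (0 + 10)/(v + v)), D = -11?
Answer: 5664400/81 ≈ 69931.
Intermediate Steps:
d(v) = (-11 + v)/(v + 5/v) (d(v) = (v - 11)/(v + (0 + 10)/(v + v)) = (-11 + v)/(v + 10/((2*v))) = (-11 + v)/(v + 10*(1/(2*v))) = (-11 + v)/(v + 5/v))
(d(20) + 6*(11*4))² = (20*(-11 + 20)/(5 + 20²) + 6*(11*4))² = (20*9/(5 + 400) + 6*44)² = (20*9/405 + 264)² = (20*(1/405)*9 + 264)² = (4/9 + 264)² = (2380/9)² = 5664400/81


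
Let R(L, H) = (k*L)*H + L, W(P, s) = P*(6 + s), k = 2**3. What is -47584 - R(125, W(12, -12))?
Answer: 24291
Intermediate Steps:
k = 8
R(L, H) = L + 8*H*L (R(L, H) = (8*L)*H + L = 8*H*L + L = L + 8*H*L)
-47584 - R(125, W(12, -12)) = -47584 - 125*(1 + 8*(12*(6 - 12))) = -47584 - 125*(1 + 8*(12*(-6))) = -47584 - 125*(1 + 8*(-72)) = -47584 - 125*(1 - 576) = -47584 - 125*(-575) = -47584 - 1*(-71875) = -47584 + 71875 = 24291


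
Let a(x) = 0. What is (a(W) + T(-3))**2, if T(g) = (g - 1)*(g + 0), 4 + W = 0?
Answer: 144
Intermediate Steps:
W = -4 (W = -4 + 0 = -4)
T(g) = g*(-1 + g) (T(g) = (-1 + g)*g = g*(-1 + g))
(a(W) + T(-3))**2 = (0 - 3*(-1 - 3))**2 = (0 - 3*(-4))**2 = (0 + 12)**2 = 12**2 = 144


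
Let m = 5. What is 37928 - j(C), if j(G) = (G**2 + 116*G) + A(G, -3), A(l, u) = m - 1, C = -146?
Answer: 33544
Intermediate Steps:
A(l, u) = 4 (A(l, u) = 5 - 1 = 4)
j(G) = 4 + G**2 + 116*G (j(G) = (G**2 + 116*G) + 4 = 4 + G**2 + 116*G)
37928 - j(C) = 37928 - (4 + (-146)**2 + 116*(-146)) = 37928 - (4 + 21316 - 16936) = 37928 - 1*4384 = 37928 - 4384 = 33544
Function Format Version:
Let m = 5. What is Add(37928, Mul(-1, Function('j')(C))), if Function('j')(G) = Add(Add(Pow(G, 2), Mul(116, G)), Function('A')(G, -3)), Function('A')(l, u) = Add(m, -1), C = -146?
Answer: 33544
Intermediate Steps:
Function('A')(l, u) = 4 (Function('A')(l, u) = Add(5, -1) = 4)
Function('j')(G) = Add(4, Pow(G, 2), Mul(116, G)) (Function('j')(G) = Add(Add(Pow(G, 2), Mul(116, G)), 4) = Add(4, Pow(G, 2), Mul(116, G)))
Add(37928, Mul(-1, Function('j')(C))) = Add(37928, Mul(-1, Add(4, Pow(-146, 2), Mul(116, -146)))) = Add(37928, Mul(-1, Add(4, 21316, -16936))) = Add(37928, Mul(-1, 4384)) = Add(37928, -4384) = 33544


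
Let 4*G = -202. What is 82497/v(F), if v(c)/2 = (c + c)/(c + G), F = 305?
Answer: 41990973/2440 ≈ 17209.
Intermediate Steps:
G = -101/2 (G = (¼)*(-202) = -101/2 ≈ -50.500)
v(c) = 4*c/(-101/2 + c) (v(c) = 2*((c + c)/(c - 101/2)) = 2*((2*c)/(-101/2 + c)) = 2*(2*c/(-101/2 + c)) = 4*c/(-101/2 + c))
82497/v(F) = 82497/((8*305/(-101 + 2*305))) = 82497/((8*305/(-101 + 610))) = 82497/((8*305/509)) = 82497/((8*305*(1/509))) = 82497/(2440/509) = 82497*(509/2440) = 41990973/2440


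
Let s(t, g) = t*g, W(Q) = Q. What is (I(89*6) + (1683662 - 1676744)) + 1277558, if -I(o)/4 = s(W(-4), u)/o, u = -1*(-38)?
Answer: 342955396/267 ≈ 1.2845e+6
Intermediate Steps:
u = 38
s(t, g) = g*t
I(o) = 608/o (I(o) = -4*38*(-4)/o = -(-608)/o = 608/o)
(I(89*6) + (1683662 - 1676744)) + 1277558 = (608/((89*6)) + (1683662 - 1676744)) + 1277558 = (608/534 + 6918) + 1277558 = (608*(1/534) + 6918) + 1277558 = (304/267 + 6918) + 1277558 = 1847410/267 + 1277558 = 342955396/267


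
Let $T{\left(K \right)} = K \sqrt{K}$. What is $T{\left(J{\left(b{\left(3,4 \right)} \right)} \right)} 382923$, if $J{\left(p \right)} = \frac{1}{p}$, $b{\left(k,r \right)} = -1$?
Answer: $- 382923 i \approx - 3.8292 \cdot 10^{5} i$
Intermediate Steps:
$T{\left(K \right)} = K^{\frac{3}{2}}$
$T{\left(J{\left(b{\left(3,4 \right)} \right)} \right)} 382923 = \left(\frac{1}{-1}\right)^{\frac{3}{2}} \cdot 382923 = \left(-1\right)^{\frac{3}{2}} \cdot 382923 = - i 382923 = - 382923 i$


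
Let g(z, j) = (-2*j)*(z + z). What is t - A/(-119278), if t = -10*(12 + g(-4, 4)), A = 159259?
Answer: -90492021/119278 ≈ -758.67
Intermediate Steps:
g(z, j) = -4*j*z (g(z, j) = (-2*j)*(2*z) = -4*j*z)
t = -760 (t = -10*(12 - 4*4*(-4)) = -10*(12 + 64) = -10*76 = -2*380 = -760)
t - A/(-119278) = -760 - 159259/(-119278) = -760 - 159259*(-1)/119278 = -760 - 1*(-159259/119278) = -760 + 159259/119278 = -90492021/119278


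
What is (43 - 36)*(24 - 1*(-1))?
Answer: 175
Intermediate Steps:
(43 - 36)*(24 - 1*(-1)) = 7*(24 + 1) = 7*25 = 175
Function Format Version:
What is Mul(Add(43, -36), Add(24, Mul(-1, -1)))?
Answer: 175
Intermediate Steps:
Mul(Add(43, -36), Add(24, Mul(-1, -1))) = Mul(7, Add(24, 1)) = Mul(7, 25) = 175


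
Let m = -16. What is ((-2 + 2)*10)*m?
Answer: 0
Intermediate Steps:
((-2 + 2)*10)*m = ((-2 + 2)*10)*(-16) = (0*10)*(-16) = 0*(-16) = 0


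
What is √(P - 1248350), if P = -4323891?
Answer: I*√5572241 ≈ 2360.6*I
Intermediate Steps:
√(P - 1248350) = √(-4323891 - 1248350) = √(-5572241) = I*√5572241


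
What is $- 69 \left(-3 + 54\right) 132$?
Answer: $-464508$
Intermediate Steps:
$- 69 \left(-3 + 54\right) 132 = \left(-69\right) 51 \cdot 132 = \left(-3519\right) 132 = -464508$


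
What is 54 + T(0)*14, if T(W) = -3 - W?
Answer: 12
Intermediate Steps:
54 + T(0)*14 = 54 + (-3 - 1*0)*14 = 54 + (-3 + 0)*14 = 54 - 3*14 = 54 - 42 = 12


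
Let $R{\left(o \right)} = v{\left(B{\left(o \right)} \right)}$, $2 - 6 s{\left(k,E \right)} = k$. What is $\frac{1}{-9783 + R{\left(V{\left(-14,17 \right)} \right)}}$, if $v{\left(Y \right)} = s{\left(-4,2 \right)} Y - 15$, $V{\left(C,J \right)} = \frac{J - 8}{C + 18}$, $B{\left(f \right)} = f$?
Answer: $- \frac{4}{39183} \approx -0.00010209$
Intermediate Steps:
$V{\left(C,J \right)} = \frac{-8 + J}{18 + C}$
$s{\left(k,E \right)} = \frac{1}{3} - \frac{k}{6}$
$v{\left(Y \right)} = -15 + Y$ ($v{\left(Y \right)} = \left(\frac{1}{3} - - \frac{2}{3}\right) Y - 15 = \left(\frac{1}{3} + \frac{2}{3}\right) Y - 15 = 1 Y - 15 = Y - 15 = -15 + Y$)
$R{\left(o \right)} = -15 + o$
$\frac{1}{-9783 + R{\left(V{\left(-14,17 \right)} \right)}} = \frac{1}{-9783 - \left(15 - \frac{-8 + 17}{18 - 14}\right)} = \frac{1}{-9783 - \left(15 - \frac{1}{4} \cdot 9\right)} = \frac{1}{-9783 + \left(-15 + \frac{1}{4} \cdot 9\right)} = \frac{1}{-9783 + \left(-15 + \frac{9}{4}\right)} = \frac{1}{-9783 - \frac{51}{4}} = \frac{1}{- \frac{39183}{4}} = - \frac{4}{39183}$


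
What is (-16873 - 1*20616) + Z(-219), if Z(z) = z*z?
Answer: 10472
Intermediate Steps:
Z(z) = z**2
(-16873 - 1*20616) + Z(-219) = (-16873 - 1*20616) + (-219)**2 = (-16873 - 20616) + 47961 = -37489 + 47961 = 10472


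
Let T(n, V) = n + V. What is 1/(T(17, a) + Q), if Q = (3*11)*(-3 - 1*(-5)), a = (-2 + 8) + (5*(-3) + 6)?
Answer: 1/80 ≈ 0.012500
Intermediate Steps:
a = -3 (a = 6 + (-15 + 6) = 6 - 9 = -3)
Q = 66 (Q = 33*(-3 + 5) = 33*2 = 66)
T(n, V) = V + n
1/(T(17, a) + Q) = 1/((-3 + 17) + 66) = 1/(14 + 66) = 1/80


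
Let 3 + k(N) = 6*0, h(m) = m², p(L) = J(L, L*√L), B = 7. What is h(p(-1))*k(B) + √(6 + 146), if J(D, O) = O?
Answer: 3 + 2*√38 ≈ 15.329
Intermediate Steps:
p(L) = L^(3/2) (p(L) = L*√L = L^(3/2))
k(N) = -3 (k(N) = -3 + 6*0 = -3 + 0 = -3)
h(p(-1))*k(B) + √(6 + 146) = ((-1)^(3/2))²*(-3) + √(6 + 146) = (-I)²*(-3) + √152 = -1*(-3) + 2*√38 = 3 + 2*√38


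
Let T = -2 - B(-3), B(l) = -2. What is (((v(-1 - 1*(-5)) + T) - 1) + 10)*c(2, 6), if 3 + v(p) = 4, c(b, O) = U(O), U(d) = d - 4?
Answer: 20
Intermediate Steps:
U(d) = -4 + d
c(b, O) = -4 + O
T = 0 (T = -2 - 1*(-2) = -2 + 2 = 0)
v(p) = 1 (v(p) = -3 + 4 = 1)
(((v(-1 - 1*(-5)) + T) - 1) + 10)*c(2, 6) = (((1 + 0) - 1) + 10)*(-4 + 6) = ((1 - 1) + 10)*2 = (0 + 10)*2 = 10*2 = 20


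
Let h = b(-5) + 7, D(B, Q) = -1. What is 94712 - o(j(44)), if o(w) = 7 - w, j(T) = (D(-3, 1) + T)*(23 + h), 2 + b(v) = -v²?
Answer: 94834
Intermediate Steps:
b(v) = -2 - v²
h = -20 (h = (-2 - 1*(-5)²) + 7 = (-2 - 1*25) + 7 = (-2 - 25) + 7 = -27 + 7 = -20)
j(T) = -3 + 3*T (j(T) = (-1 + T)*(23 - 20) = (-1 + T)*3 = -3 + 3*T)
94712 - o(j(44)) = 94712 - (7 - (-3 + 3*44)) = 94712 - (7 - (-3 + 132)) = 94712 - (7 - 1*129) = 94712 - (7 - 129) = 94712 - 1*(-122) = 94712 + 122 = 94834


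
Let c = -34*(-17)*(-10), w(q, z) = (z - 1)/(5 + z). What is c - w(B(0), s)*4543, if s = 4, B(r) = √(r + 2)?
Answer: -21883/3 ≈ -7294.3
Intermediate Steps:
B(r) = √(2 + r)
w(q, z) = (-1 + z)/(5 + z)
c = -5780 (c = 578*(-10) = -5780)
c - w(B(0), s)*4543 = -5780 - (-1 + 4)/(5 + 4)*4543 = -5780 - 3/9*4543 = -5780 - (⅑)*3*4543 = -5780 - 4543/3 = -21883/3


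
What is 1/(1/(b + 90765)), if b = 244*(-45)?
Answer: 79785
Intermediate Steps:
b = -10980
1/(1/(b + 90765)) = 1/(1/(-10980 + 90765)) = 1/(1/79785) = 79785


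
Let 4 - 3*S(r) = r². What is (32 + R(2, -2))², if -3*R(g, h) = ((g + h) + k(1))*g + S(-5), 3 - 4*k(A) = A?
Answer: 1156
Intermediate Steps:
k(A) = ¾ - A/4
S(r) = 4/3 - r²/3
R(g, h) = 7/3 - g*(½ + g + h)/3 (R(g, h) = -(((g + h) + (¾ - ¼*1))*g + (4/3 - ⅓*(-5)²))/3 = -(((g + h) + (¾ - ¼))*g + (4/3 - ⅓*25))/3 = -(((g + h) + ½)*g + (4/3 - 25/3))/3 = -((½ + g + h)*g - 7)/3 = -(g*(½ + g + h) - 7)/3 = -(-7 + g*(½ + g + h))/3 = 7/3 - g*(½ + g + h)/3)
(32 + R(2, -2))² = (32 + (7/3 - ⅓*2² - ⅙*2 - ⅓*2*(-2)))² = (32 + (7/3 - ⅓*4 - ⅓ + 4/3))² = (32 + (7/3 - 4/3 - ⅓ + 4/3))² = (32 + 2)² = 34² = 1156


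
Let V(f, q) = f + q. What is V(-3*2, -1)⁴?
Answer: 2401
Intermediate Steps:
V(-3*2, -1)⁴ = (-3*2 - 1)⁴ = (-6 - 1)⁴ = (-7)⁴ = 2401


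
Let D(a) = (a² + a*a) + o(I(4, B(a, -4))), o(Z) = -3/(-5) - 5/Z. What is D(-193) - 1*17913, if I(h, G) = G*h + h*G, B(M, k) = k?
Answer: 9053721/160 ≈ 56586.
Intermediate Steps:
I(h, G) = 2*G*h (I(h, G) = G*h + G*h = 2*G*h)
o(Z) = ⅗ - 5/Z (o(Z) = -3*(-⅕) - 5/Z = ⅗ - 5/Z)
D(a) = 121/160 + 2*a² (D(a) = (a² + a*a) + (⅗ - 5/(2*(-4)*4)) = (a² + a²) + (⅗ - 5/(-32)) = 2*a² + (⅗ - 5*(-1/32)) = 2*a² + (⅗ + 5/32) = 2*a² + 121/160 = 121/160 + 2*a²)
D(-193) - 1*17913 = (121/160 + 2*(-193)²) - 1*17913 = (121/160 + 2*37249) - 17913 = (121/160 + 74498) - 17913 = 11919801/160 - 17913 = 9053721/160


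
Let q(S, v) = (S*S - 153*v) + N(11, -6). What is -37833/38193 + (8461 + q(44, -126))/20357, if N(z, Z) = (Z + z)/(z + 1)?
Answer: 1452907231/3109979604 ≈ 0.46718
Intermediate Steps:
N(z, Z) = (Z + z)/(1 + z)
q(S, v) = 5/12 + S² - 153*v (q(S, v) = (S*S - 153*v) + (-6 + 11)/(1 + 11) = (S² - 153*v) + 5/12 = 5/12 + S² - 153*v)
-37833/38193 + (8461 + q(44, -126))/20357 = -37833/38193 + (8461 + (5/12 + 44² - 153*(-126)))/20357 = -37833*1/38193 + (8461 + (5/12 + 1936 + 19278))*(1/20357) = -12611/12731 + (8461 + 254573/12)*(1/20357) = -12611/12731 + (356105/12)*(1/20357) = -12611/12731 + 356105/244284 = 1452907231/3109979604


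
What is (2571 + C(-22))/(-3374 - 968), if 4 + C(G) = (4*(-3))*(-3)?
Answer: -2603/4342 ≈ -0.59949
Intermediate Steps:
C(G) = 32 (C(G) = -4 + (4*(-3))*(-3) = -4 - 12*(-3) = -4 + 36 = 32)
(2571 + C(-22))/(-3374 - 968) = (2571 + 32)/(-3374 - 968) = 2603/(-4342) = 2603*(-1/4342) = -2603/4342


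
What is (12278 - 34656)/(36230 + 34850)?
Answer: -11189/35540 ≈ -0.31483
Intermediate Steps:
(12278 - 34656)/(36230 + 34850) = -22378/71080 = -22378*1/71080 = -11189/35540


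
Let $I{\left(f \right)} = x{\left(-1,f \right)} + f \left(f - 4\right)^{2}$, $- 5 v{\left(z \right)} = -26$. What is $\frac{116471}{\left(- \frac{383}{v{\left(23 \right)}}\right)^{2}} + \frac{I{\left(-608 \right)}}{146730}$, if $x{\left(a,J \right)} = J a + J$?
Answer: $- \frac{27451929042604}{17936397475} \approx -1530.5$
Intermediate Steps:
$v{\left(z \right)} = \frac{26}{5}$ ($v{\left(z \right)} = \left(- \frac{1}{5}\right) \left(-26\right) = \frac{26}{5}$)
$x{\left(a,J \right)} = J + J a$
$I{\left(f \right)} = f \left(-4 + f\right)^{2}$ ($I{\left(f \right)} = f \left(1 - 1\right) + f \left(f - 4\right)^{2} = f 0 + f \left(-4 + f\right)^{2} = 0 + f \left(-4 + f\right)^{2} = f \left(-4 + f\right)^{2}$)
$\frac{116471}{\left(- \frac{383}{v{\left(23 \right)}}\right)^{2}} + \frac{I{\left(-608 \right)}}{146730} = \frac{116471}{\left(- \frac{383}{\frac{26}{5}}\right)^{2}} + \frac{\left(-608\right) \left(-4 - 608\right)^{2}}{146730} = \frac{116471}{\left(\left(-383\right) \frac{5}{26}\right)^{2}} + - 608 \left(-612\right)^{2} \cdot \frac{1}{146730} = \frac{116471}{\left(- \frac{1915}{26}\right)^{2}} + \left(-608\right) 374544 \cdot \frac{1}{146730} = \frac{116471}{\frac{3667225}{676}} - \frac{37953792}{24455} = 116471 \cdot \frac{676}{3667225} - \frac{37953792}{24455} = \frac{78734396}{3667225} - \frac{37953792}{24455} = - \frac{27451929042604}{17936397475}$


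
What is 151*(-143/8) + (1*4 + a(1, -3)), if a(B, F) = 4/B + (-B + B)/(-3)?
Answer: -21529/8 ≈ -2691.1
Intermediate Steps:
a(B, F) = 4/B (a(B, F) = 4/B + 0*(-1/3) = 4/B + 0 = 4/B)
151*(-143/8) + (1*4 + a(1, -3)) = 151*(-143/8) + (1*4 + 4/1) = 151*(-143*1/8) + (4 + 4*1) = 151*(-143/8) + (4 + 4) = -21593/8 + 8 = -21529/8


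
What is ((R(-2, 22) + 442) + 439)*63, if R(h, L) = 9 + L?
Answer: 57456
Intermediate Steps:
((R(-2, 22) + 442) + 439)*63 = (((9 + 22) + 442) + 439)*63 = ((31 + 442) + 439)*63 = (473 + 439)*63 = 912*63 = 57456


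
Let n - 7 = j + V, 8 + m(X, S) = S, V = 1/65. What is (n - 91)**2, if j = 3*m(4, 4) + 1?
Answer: 38118276/4225 ≈ 9022.1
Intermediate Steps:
V = 1/65 ≈ 0.015385
m(X, S) = -8 + S
j = -11 (j = 3*(-8 + 4) + 1 = 3*(-4) + 1 = -12 + 1 = -11)
n = -259/65 (n = 7 + (-11 + 1/65) = 7 - 714/65 = -259/65 ≈ -3.9846)
(n - 91)**2 = (-259/65 - 91)**2 = (-6174/65)**2 = 38118276/4225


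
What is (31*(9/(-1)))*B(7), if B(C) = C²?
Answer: -13671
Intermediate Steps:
(31*(9/(-1)))*B(7) = (31*(9/(-1)))*7² = (31*(9*(-1)))*49 = (31*(-9))*49 = -279*49 = -13671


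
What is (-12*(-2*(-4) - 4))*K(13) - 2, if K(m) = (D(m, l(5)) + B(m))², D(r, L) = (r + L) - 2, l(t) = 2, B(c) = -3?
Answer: -4802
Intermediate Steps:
D(r, L) = -2 + L + r (D(r, L) = (L + r) - 2 = -2 + L + r)
K(m) = (-3 + m)² (K(m) = ((-2 + 2 + m) - 3)² = (m - 3)² = (-3 + m)²)
(-12*(-2*(-4) - 4))*K(13) - 2 = (-12*(-2*(-4) - 4))*(-3 + 13)² - 2 = -12*(8 - 4)*10² - 2 = -12*4*100 - 2 = -48*100 - 2 = -4800 - 2 = -4802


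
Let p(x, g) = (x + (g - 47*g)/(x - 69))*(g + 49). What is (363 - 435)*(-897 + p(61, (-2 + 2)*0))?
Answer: -150624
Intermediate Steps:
p(x, g) = (49 + g)*(x - 46*g/(-69 + x)) (p(x, g) = (x + (-46*g)/(-69 + x))*(49 + g) = (x - 46*g/(-69 + x))*(49 + g) = (49 + g)*(x - 46*g/(-69 + x)))
(363 - 435)*(-897 + p(61, (-2 + 2)*0)) = (363 - 435)*(-897 + (-3381*61 - 2254*(-2 + 2)*0 - 46*((-2 + 2)*0)² + 49*61² + ((-2 + 2)*0)*61² - 69*(-2 + 2)*0*61)/(-69 + 61)) = -72*(-897 + (-206241 - 0*0 - 46*(0*0)² + 49*3721 + (0*0)*3721 - 69*0*0*61)/(-8)) = -72*(-897 - (-206241 - 2254*0 - 46*0² + 182329 + 0*3721 - 69*0*61)/8) = -72*(-897 - (-206241 + 0 - 46*0 + 182329 + 0 + 0)/8) = -72*(-897 - (-206241 + 0 + 0 + 182329 + 0 + 0)/8) = -72*(-897 - ⅛*(-23912)) = -72*(-897 + 2989) = -72*2092 = -150624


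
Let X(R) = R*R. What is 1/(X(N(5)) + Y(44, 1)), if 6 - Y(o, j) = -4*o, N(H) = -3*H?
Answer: 1/407 ≈ 0.0024570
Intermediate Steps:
X(R) = R²
Y(o, j) = 6 + 4*o (Y(o, j) = 6 - (-4)*o = 6 + 4*o)
1/(X(N(5)) + Y(44, 1)) = 1/((-3*5)² + (6 + 4*44)) = 1/((-15)² + (6 + 176)) = 1/(225 + 182) = 1/407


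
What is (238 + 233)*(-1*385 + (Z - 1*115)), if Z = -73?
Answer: -269883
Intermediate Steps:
(238 + 233)*(-1*385 + (Z - 1*115)) = (238 + 233)*(-1*385 + (-73 - 1*115)) = 471*(-385 + (-73 - 115)) = 471*(-385 - 188) = 471*(-573) = -269883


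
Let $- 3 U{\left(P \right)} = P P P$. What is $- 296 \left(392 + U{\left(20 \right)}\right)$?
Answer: $\frac{2019904}{3} \approx 6.733 \cdot 10^{5}$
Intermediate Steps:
$U{\left(P \right)} = - \frac{P^{3}}{3}$ ($U{\left(P \right)} = - \frac{P P P}{3} = - \frac{P^{2} P}{3} = - \frac{P^{3}}{3}$)
$- 296 \left(392 + U{\left(20 \right)}\right) = - 296 \left(392 - \frac{20^{3}}{3}\right) = - 296 \left(392 - \frac{8000}{3}\right) = \left(-296\right) \left(- \frac{6824}{3}\right) = \frac{2019904}{3}$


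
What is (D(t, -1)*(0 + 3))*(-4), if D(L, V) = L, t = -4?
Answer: 48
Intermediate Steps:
(D(t, -1)*(0 + 3))*(-4) = -4*(0 + 3)*(-4) = -4*3*(-4) = -12*(-4) = 48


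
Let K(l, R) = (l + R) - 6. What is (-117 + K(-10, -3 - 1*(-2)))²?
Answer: 17956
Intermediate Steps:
K(l, R) = -6 + R + l (K(l, R) = (R + l) - 6 = -6 + R + l)
(-117 + K(-10, -3 - 1*(-2)))² = (-117 + (-6 + (-3 - 1*(-2)) - 10))² = (-117 + (-6 + (-3 + 2) - 10))² = (-117 + (-6 - 1 - 10))² = (-117 - 17)² = (-134)² = 17956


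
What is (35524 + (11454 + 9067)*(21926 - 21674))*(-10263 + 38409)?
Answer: 146551043136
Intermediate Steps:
(35524 + (11454 + 9067)*(21926 - 21674))*(-10263 + 38409) = (35524 + 20521*252)*28146 = (35524 + 5171292)*28146 = 5206816*28146 = 146551043136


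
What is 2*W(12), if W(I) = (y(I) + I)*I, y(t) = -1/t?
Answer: 286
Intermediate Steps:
W(I) = I*(I - 1/I) (W(I) = (-1/I + I)*I = (I - 1/I)*I = I*(I - 1/I))
2*W(12) = 2*(-1 + 12²) = 2*(-1 + 144) = 2*143 = 286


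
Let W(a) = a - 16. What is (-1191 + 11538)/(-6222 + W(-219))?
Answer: -10347/6457 ≈ -1.6024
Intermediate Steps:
W(a) = -16 + a
(-1191 + 11538)/(-6222 + W(-219)) = (-1191 + 11538)/(-6222 + (-16 - 219)) = 10347/(-6222 - 235) = 10347/(-6457) = 10347*(-1/6457) = -10347/6457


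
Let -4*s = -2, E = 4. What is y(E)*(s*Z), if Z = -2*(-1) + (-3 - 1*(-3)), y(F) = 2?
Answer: 2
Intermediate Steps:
s = ½ (s = -¼*(-2) = ½ ≈ 0.50000)
Z = 2 (Z = 2 + (-3 + 3) = 2 + 0 = 2)
y(E)*(s*Z) = 2*((½)*2) = 2*1 = 2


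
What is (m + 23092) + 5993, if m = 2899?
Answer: 31984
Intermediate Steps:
(m + 23092) + 5993 = (2899 + 23092) + 5993 = 25991 + 5993 = 31984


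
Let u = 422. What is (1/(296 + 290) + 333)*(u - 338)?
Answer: 8195838/293 ≈ 27972.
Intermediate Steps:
(1/(296 + 290) + 333)*(u - 338) = (1/(296 + 290) + 333)*(422 - 338) = (1/586 + 333)*84 = (195139/586)*84 = 8195838/293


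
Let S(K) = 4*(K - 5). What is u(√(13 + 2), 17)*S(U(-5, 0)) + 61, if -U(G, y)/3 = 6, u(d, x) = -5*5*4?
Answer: 9261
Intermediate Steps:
u(d, x) = -100 (u(d, x) = -25*4 = -100)
U(G, y) = -18 (U(G, y) = -3*6 = -18)
S(K) = -20 + 4*K (S(K) = 4*(-5 + K) = -20 + 4*K)
u(√(13 + 2), 17)*S(U(-5, 0)) + 61 = -100*(-20 + 4*(-18)) + 61 = -100*(-20 - 72) + 61 = -100*(-92) + 61 = 9200 + 61 = 9261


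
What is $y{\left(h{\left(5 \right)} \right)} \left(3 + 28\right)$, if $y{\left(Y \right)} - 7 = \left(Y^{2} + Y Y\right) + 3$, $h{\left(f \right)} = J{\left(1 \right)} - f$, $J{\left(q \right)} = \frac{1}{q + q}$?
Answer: $\frac{3131}{2} \approx 1565.5$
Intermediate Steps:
$J{\left(q \right)} = \frac{1}{2 q}$
$h{\left(f \right)} = \frac{1}{2} - f$ ($h{\left(f \right)} = \frac{1}{2 \cdot 1} - f = \frac{1}{2} \cdot 1 - f = \frac{1}{2} - f$)
$y{\left(Y \right)} = 10 + 2 Y^{2}$ ($y{\left(Y \right)} = 7 + \left(\left(Y^{2} + Y Y\right) + 3\right) = 7 + \left(\left(Y^{2} + Y^{2}\right) + 3\right) = 7 + \left(2 Y^{2} + 3\right) = 7 + \left(3 + 2 Y^{2}\right) = 10 + 2 Y^{2}$)
$y{\left(h{\left(5 \right)} \right)} \left(3 + 28\right) = \left(10 + 2 \left(\frac{1}{2} - 5\right)^{2}\right) \left(3 + 28\right) = \left(10 + 2 \left(\frac{1}{2} - 5\right)^{2}\right) 31 = \left(10 + 2 \left(- \frac{9}{2}\right)^{2}\right) 31 = \left(10 + 2 \cdot \frac{81}{4}\right) 31 = \left(10 + \frac{81}{2}\right) 31 = \frac{101}{2} \cdot 31 = \frac{3131}{2}$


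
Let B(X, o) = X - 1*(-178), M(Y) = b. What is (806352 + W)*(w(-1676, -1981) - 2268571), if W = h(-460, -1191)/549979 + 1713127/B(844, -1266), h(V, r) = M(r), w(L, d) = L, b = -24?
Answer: -147298599511127185101/80296934 ≈ -1.8344e+12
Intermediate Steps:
M(Y) = -24
h(V, r) = -24
B(X, o) = 178 + X (B(X, o) = X + 178 = 178 + X)
W = 942183849805/562078538 (W = -24/549979 + 1713127/(178 + 844) = -24*1/549979 + 1713127/1022 = -24/549979 + 1713127*(1/1022) = -24/549979 + 1713127/1022 = 942183849805/562078538 ≈ 1676.3)
(806352 + W)*(w(-1676, -1981) - 2268571) = (806352 + 942183849805/562078538)*(-1676 - 2268571) = (454175337123181/562078538)*(-2270247) = -147298599511127185101/80296934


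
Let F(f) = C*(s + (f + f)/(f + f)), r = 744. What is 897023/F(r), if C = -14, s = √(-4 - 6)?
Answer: -897023/154 + 897023*I*√10/154 ≈ -5824.8 + 18420.0*I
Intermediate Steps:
s = I*√10 (s = √(-10) = I*√10 ≈ 3.1623*I)
F(f) = -14 - 14*I*√10 (F(f) = -14*(I*√10 + (f + f)/(f + f)) = -14*(I*√10 + (2*f)/((2*f))) = -14*(I*√10 + (2*f)*(1/(2*f))) = -14*(I*√10 + 1) = -14*(1 + I*√10) = -14 - 14*I*√10)
897023/F(r) = 897023/(-14 - 14*I*√10)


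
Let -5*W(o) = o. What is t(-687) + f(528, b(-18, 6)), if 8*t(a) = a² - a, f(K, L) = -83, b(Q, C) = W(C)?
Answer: 58999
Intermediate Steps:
W(o) = -o/5
b(Q, C) = -C/5
t(a) = -a/8 + a²/8 (t(a) = (a² - a)/8 = -a/8 + a²/8)
t(-687) + f(528, b(-18, 6)) = (⅛)*(-687)*(-1 - 687) - 83 = (⅛)*(-687)*(-688) - 83 = 59082 - 83 = 58999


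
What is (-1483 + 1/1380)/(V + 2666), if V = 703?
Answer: -2046539/4649220 ≈ -0.44019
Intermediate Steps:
(-1483 + 1/1380)/(V + 2666) = (-1483 + 1/1380)/(703 + 2666) = (-1483 + 1/1380)/3369 = -2046539/1380*1/3369 = -2046539/4649220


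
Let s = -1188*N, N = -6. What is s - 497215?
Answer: -490087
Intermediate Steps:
s = 7128 (s = -1188*(-6) = 7128)
s - 497215 = 7128 - 497215 = -490087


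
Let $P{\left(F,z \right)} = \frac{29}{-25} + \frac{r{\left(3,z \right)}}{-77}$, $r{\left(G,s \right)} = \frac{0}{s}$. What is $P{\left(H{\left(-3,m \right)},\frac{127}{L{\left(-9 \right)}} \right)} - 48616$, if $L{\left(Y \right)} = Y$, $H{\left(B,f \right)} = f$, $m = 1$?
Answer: $- \frac{1215429}{25} \approx -48617.0$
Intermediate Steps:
$r{\left(G,s \right)} = 0$
$P{\left(F,z \right)} = - \frac{29}{25}$ ($P{\left(F,z \right)} = \frac{29}{-25} + \frac{0}{-77} = 29 \left(- \frac{1}{25}\right) + 0 \left(- \frac{1}{77}\right) = - \frac{29}{25} + 0 = - \frac{29}{25}$)
$P{\left(H{\left(-3,m \right)},\frac{127}{L{\left(-9 \right)}} \right)} - 48616 = - \frac{29}{25} - 48616 = - \frac{1215429}{25}$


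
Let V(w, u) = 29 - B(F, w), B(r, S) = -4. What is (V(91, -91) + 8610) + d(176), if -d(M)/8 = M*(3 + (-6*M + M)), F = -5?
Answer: 1243459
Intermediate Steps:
d(M) = -8*M*(3 - 5*M) (d(M) = -8*M*(3 + (-6*M + M)) = -8*M*(3 - 5*M))
V(w, u) = 33 (V(w, u) = 29 - 1*(-4) = 29 + 4 = 33)
(V(91, -91) + 8610) + d(176) = (33 + 8610) + 8*176*(-3 + 5*176) = 8643 + 8*176*(-3 + 880) = 8643 + 8*176*877 = 8643 + 1234816 = 1243459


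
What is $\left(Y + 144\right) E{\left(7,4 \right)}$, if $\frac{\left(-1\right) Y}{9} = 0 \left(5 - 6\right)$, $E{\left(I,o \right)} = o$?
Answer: $576$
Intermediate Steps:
$Y = 0$ ($Y = - 9 \cdot 0 \left(5 - 6\right) = - 9 \cdot 0 \left(-1\right) = \left(-9\right) 0 = 0$)
$\left(Y + 144\right) E{\left(7,4 \right)} = \left(0 + 144\right) 4 = 144 \cdot 4 = 576$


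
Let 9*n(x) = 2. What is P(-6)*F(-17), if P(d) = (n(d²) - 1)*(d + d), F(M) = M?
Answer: -476/3 ≈ -158.67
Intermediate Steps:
n(x) = 2/9 (n(x) = (⅑)*2 = 2/9)
P(d) = -14*d/9 (P(d) = (2/9 - 1)*(d + d) = -14*d/9)
P(-6)*F(-17) = -14/9*(-6)*(-17) = (28/3)*(-17) = -476/3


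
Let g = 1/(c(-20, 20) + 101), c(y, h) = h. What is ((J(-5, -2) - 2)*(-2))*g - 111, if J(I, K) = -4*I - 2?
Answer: -13463/121 ≈ -111.26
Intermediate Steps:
J(I, K) = -2 - 4*I
g = 1/121 (g = 1/(20 + 101) = 1/121 ≈ 0.0082645)
((J(-5, -2) - 2)*(-2))*g - 111 = (((-2 - 4*(-5)) - 2)*(-2))*(1/121) - 111 = (((-2 + 20) - 2)*(-2))*(1/121) - 111 = ((18 - 2)*(-2))*(1/121) - 111 = (16*(-2))*(1/121) - 111 = -32*1/121 - 111 = -32/121 - 111 = -13463/121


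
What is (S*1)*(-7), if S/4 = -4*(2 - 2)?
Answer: 0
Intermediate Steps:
S = 0 (S = 4*(-4*(2 - 2)) = 4*(-4*0) = 4*0 = 0)
(S*1)*(-7) = (0*1)*(-7) = 0*(-7) = 0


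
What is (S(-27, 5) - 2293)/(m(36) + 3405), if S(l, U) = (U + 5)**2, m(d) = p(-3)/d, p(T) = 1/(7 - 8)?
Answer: -78948/122579 ≈ -0.64406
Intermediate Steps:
p(T) = -1 (p(T) = 1/(-1) = -1)
m(d) = -1/d
S(l, U) = (5 + U)**2
(S(-27, 5) - 2293)/(m(36) + 3405) = ((5 + 5)**2 - 2293)/(-1/36 + 3405) = (10**2 - 2293)/(-1*1/36 + 3405) = (100 - 2293)/(-1/36 + 3405) = -2193/122579/36 = -2193*36/122579 = -78948/122579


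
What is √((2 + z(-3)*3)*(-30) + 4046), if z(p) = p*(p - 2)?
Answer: 2*√659 ≈ 51.342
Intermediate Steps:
z(p) = p*(-2 + p)
√((2 + z(-3)*3)*(-30) + 4046) = √((2 - 3*(-2 - 3)*3)*(-30) + 4046) = √((2 - 3*(-5)*3)*(-30) + 4046) = √((2 + 15*3)*(-30) + 4046) = √((2 + 45)*(-30) + 4046) = √(47*(-30) + 4046) = √(-1410 + 4046) = √2636 = 2*√659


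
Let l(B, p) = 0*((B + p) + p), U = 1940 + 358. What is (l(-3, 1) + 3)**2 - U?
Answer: -2289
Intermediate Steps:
U = 2298
l(B, p) = 0 (l(B, p) = 0*(B + 2*p) = 0)
(l(-3, 1) + 3)**2 - U = (0 + 3)**2 - 1*2298 = 3**2 - 2298 = 9 - 2298 = -2289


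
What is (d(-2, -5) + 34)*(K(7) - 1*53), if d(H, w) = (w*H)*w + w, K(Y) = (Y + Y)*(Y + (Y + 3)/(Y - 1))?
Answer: -1435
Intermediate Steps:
K(Y) = 2*Y*(Y + (3 + Y)/(-1 + Y)) (K(Y) = (2*Y)*(Y + (3 + Y)/(-1 + Y)) = 2*Y*(Y + (3 + Y)/(-1 + Y)))
d(H, w) = w + H*w**2 (d(H, w) = (H*w)*w + w = H*w**2 + w = w + H*w**2)
(d(-2, -5) + 34)*(K(7) - 1*53) = (-5*(1 - 2*(-5)) + 34)*(2*7*(3 + 7**2)/(-1 + 7) - 1*53) = (-5*(1 + 10) + 34)*(2*7*(3 + 49)/6 - 53) = (-5*11 + 34)*(2*7*(1/6)*52 - 53) = (-55 + 34)*(364/3 - 53) = -21*205/3 = -1435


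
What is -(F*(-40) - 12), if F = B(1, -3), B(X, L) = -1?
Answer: -28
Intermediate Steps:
F = -1
-(F*(-40) - 12) = -(-1*(-40) - 12) = -(40 - 12) = -1*28 = -28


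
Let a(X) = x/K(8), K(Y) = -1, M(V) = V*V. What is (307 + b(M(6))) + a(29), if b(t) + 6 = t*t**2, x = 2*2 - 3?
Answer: 46956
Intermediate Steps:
M(V) = V**2
x = 1 (x = 4 - 3 = 1)
b(t) = -6 + t**3 (b(t) = -6 + t*t**2 = -6 + t**3)
a(X) = -1 (a(X) = 1/(-1) = 1*(-1) = -1)
(307 + b(M(6))) + a(29) = (307 + (-6 + (6**2)**3)) - 1 = (307 + (-6 + 36**3)) - 1 = (307 + (-6 + 46656)) - 1 = (307 + 46650) - 1 = 46957 - 1 = 46956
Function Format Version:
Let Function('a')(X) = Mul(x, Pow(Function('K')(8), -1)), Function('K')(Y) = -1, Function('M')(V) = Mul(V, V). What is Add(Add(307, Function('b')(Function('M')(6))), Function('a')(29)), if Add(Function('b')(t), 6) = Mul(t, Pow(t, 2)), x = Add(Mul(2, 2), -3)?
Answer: 46956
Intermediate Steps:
Function('M')(V) = Pow(V, 2)
x = 1 (x = Add(4, -3) = 1)
Function('b')(t) = Add(-6, Pow(t, 3)) (Function('b')(t) = Add(-6, Mul(t, Pow(t, 2))) = Add(-6, Pow(t, 3)))
Function('a')(X) = -1 (Function('a')(X) = Mul(1, Pow(-1, -1)) = Mul(1, -1) = -1)
Add(Add(307, Function('b')(Function('M')(6))), Function('a')(29)) = Add(Add(307, Add(-6, Pow(Pow(6, 2), 3))), -1) = Add(Add(307, Add(-6, Pow(36, 3))), -1) = Add(Add(307, Add(-6, 46656)), -1) = Add(Add(307, 46650), -1) = Add(46957, -1) = 46956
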